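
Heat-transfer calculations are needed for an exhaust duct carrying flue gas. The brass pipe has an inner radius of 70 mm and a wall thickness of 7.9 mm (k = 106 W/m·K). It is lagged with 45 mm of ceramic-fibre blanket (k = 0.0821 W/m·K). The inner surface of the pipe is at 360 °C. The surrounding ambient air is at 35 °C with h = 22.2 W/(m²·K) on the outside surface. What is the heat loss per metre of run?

Per-layer cylindrical resistances, series-summed:
R_brass pipe wall = ln(77.9/70)/(2π×106×1) = 1.606×10^-4 K/W
R_ceramic-fibre blanket = ln(122.9/77.9)/(2π×0.0821×1) = 0.8839 K/W
R_outer film = 1/(h_o·2πr_oL) = 1/(22.2×2π×0.1229×1) = 0.05833 K/W
R_total = 0.9424 K/W
Q = ΔT/R_total = 325/0.9424

q′ ≈ 345 W/m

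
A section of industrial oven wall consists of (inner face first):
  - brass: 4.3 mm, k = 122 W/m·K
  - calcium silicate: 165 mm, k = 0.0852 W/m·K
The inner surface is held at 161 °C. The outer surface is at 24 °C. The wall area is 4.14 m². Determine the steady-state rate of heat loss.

Q ≈ 293 W

Treating each layer as a thermal resistance in series:
R_brass = L/(kA) = 0.0043/(122×4.14) = 8.514×10^-6 K/W
R_calcium silicate = L/(kA) = 0.165/(0.0852×4.14) = 0.4678 K/W
R_total = 0.4678 K/W
Q = ΔT / R_total = 137 / 0.4678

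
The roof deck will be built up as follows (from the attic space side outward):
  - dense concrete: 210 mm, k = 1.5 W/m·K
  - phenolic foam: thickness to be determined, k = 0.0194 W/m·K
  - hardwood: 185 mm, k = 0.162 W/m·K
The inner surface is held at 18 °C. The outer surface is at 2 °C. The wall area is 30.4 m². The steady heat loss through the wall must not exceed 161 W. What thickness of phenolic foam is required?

Thermal resistances in series:
R_dense concrete = L/(kA) = 0.21/(1.5×30.4) = 0.004605 K/W
R_hardwood = L/(kA) = 0.185/(0.162×30.4) = 0.03756 K/W
Sum of the known resistances R_other = 0.04217 K/W
Required total resistance R_tot = ΔT/Q_allow = 16/161 = 0.09938 K/W
R_phenolic foam = R_tot − R_other = 0.05721 K/W
L = R·k·A = 0.05721×0.0194×30.4

L ≈ 33.7 mm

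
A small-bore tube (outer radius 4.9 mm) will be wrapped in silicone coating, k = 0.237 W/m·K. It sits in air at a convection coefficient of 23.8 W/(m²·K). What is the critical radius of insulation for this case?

For a cylinder r_cr = k/h = 0.237/23.8
r_cr = 9.96 mm; since the bare radius (4.9 mm) is below r_cr, adding a thin layer of insulation will *increase* heat loss.

r_cr ≈ 9.96 mm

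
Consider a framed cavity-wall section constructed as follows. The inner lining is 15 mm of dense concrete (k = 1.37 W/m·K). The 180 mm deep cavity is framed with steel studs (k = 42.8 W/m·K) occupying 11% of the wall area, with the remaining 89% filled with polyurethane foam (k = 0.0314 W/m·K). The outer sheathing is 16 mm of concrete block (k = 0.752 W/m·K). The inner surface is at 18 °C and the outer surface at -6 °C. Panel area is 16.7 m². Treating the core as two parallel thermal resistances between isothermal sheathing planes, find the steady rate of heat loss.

Q ≈ 5710 W

Sheathing layers in series; stud and cavity paths in parallel between them.
R_inner = 0.015/(1.37×16.7) = 6.556×10^-4 K/W
R_stud  = 0.18/(42.8×0.11×16.7) = 0.002289 K/W
R_cav   = 0.18/(0.0314×0.89×16.7) = 0.3857 K/W
1/R_core = 1/R_stud + 1/R_cav → R_core = 0.002276 K/W
R_outer = 0.016/(0.752×16.7) = 0.001274 K/W
R_total = 0.004206 K/W
Q = ΔT/R_total = 24/0.004206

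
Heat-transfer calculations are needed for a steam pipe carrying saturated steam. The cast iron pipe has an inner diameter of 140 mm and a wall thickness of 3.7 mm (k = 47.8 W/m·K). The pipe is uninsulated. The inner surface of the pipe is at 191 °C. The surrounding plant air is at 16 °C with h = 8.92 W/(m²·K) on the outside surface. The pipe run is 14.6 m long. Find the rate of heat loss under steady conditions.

For a radial system each layer contributes R = ln(r_out/r_in)/(2πkL); films add R = 1/(hA).
R_cast iron pipe wall = ln(73.7/70)/(2π×47.8×14.6) = 1.175×10^-5 K/W
R_outer film = 1/(h_o·2πr_oL) = 1/(8.92×2π×0.0737×14.6) = 0.01658 K/W
R_total = 0.01659 K/W
Q = ΔT/R_total = 175/0.01659

Q ≈ 10500 W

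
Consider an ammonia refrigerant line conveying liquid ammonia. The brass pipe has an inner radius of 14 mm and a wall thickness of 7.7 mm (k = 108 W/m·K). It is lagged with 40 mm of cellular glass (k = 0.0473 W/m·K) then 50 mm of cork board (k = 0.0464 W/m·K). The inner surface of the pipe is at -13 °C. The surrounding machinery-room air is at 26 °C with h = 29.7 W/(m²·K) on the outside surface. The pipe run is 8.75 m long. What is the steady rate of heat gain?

Q ≈ 60.9 W

Cylindrical conduction, so R = ln(r₂/r₁)/(2πkL) per layer, in series:
R_brass pipe wall = ln(21.7/14)/(2π×108×8.75) = 7.381×10^-5 K/W
R_cellular glass = ln(61.7/21.7)/(2π×0.0473×8.75) = 0.4018 K/W
R_cork board = ln(111.7/61.7)/(2π×0.0464×8.75) = 0.2327 K/W
R_outer film = 1/(h_o·2πr_oL) = 1/(29.7×2π×0.1117×8.75) = 0.005483 K/W
R_total = 0.6401 K/W
Q = ΔT/R_total = 39/0.6401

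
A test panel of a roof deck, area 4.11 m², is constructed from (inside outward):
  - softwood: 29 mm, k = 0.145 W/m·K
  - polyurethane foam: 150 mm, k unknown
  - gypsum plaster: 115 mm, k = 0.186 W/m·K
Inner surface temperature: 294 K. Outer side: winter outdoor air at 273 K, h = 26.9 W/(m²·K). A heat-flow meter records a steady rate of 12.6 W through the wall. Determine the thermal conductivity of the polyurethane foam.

Using the resistance-network approach (series):
R_softwood = L/(kA) = 0.029/(0.145×4.11) = 0.04866 K/W
R_gypsum plaster = L/(kA) = 0.115/(0.186×4.11) = 0.1504 K/W
R_outer film = 1/(h_o·A) = 1/(26.9×4.11) = 0.009045 K/W
Sum of known resistances R_other = 0.2081 K/W
Total R = ΔT/Q = 21/12.6 = 1.667 K/W
R_polyurethane foam = R_total − R_other = 1.459 K/W
k = L/(R·A) = 0.15/(1.459×4.11)

k ≈ 0.025 W/(m·K)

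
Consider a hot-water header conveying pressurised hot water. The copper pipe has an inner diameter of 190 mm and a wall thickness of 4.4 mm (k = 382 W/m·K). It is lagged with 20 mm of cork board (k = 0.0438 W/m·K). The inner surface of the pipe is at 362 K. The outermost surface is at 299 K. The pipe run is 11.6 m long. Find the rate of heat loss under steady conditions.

Q ≈ 1100 W

Treating each annulus and film as a series resistance:
R_copper pipe wall = ln(99.4/95)/(2π×382×11.6) = 1.626×10^-6 K/W
R_cork board = ln(119.4/99.4)/(2π×0.0438×11.6) = 0.05743 K/W
R_total = 0.05743 K/W
Q = ΔT/R_total = 63/0.05743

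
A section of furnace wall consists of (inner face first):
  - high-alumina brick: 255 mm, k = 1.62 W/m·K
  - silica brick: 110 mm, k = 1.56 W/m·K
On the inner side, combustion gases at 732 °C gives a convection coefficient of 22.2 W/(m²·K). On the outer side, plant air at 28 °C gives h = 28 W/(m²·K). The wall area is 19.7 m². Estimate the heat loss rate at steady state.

Q ≈ 44900 W

Model the wall as resistances in series:
R_inner film = 1/(h_i·A) = 1/(22.2×19.7) = 0.002287 K/W
R_high-alumina brick = L/(kA) = 0.255/(1.62×19.7) = 0.00799 K/W
R_silica brick = L/(kA) = 0.11/(1.56×19.7) = 0.003579 K/W
R_outer film = 1/(h_o·A) = 1/(28×19.7) = 0.001813 K/W
R_total = 0.01567 K/W
Q = ΔT / R_total = 704 / 0.01567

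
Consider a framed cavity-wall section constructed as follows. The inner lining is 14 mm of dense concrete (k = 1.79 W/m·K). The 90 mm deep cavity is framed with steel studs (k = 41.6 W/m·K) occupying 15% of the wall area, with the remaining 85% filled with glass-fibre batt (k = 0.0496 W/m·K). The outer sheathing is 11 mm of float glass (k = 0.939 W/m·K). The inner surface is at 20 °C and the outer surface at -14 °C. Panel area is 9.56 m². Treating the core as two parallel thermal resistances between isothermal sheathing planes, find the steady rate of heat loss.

Sheathing layers in series; stud and cavity paths in parallel between them.
R_inner = 0.014/(1.79×9.56) = 8.181×10^-4 K/W
R_stud  = 0.09/(41.6×0.15×9.56) = 0.001509 K/W
R_cav   = 0.09/(0.0496×0.85×9.56) = 0.2233 K/W
1/R_core = 1/R_stud + 1/R_cav → R_core = 0.001499 K/W
R_outer = 0.011/(0.939×9.56) = 0.001225 K/W
R_total = 0.003542 K/W
Q = ΔT/R_total = 34/0.003542

Q ≈ 9600 W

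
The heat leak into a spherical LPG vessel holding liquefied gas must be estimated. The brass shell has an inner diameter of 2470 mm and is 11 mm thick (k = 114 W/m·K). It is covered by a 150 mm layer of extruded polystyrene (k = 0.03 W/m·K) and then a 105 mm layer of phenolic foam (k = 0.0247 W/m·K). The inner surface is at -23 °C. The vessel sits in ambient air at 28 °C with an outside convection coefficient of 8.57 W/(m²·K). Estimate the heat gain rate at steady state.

Each spherical layer contributes R = (1/r_i − 1/r_o)/(4πk):
R_brass shell = (1/1.235 − 1/1.246)/(4π×114) = 4.99×10^-6 K/W
R_extruded polystyrene = (1/1.246 − 1/1.396)/(4π×0.03) = 0.2287 K/W
R_phenolic foam = (1/1.396 − 1/1.501)/(4π×0.0247) = 0.1614 K/W
R_outer film = 1/(h·4πr_o²) = 1/(8.57×4π×1.501²) = 0.004121 K/W
R_total = 0.3943 K/W
Q = ΔT/R_total = 51/0.3943

Q ≈ 129 W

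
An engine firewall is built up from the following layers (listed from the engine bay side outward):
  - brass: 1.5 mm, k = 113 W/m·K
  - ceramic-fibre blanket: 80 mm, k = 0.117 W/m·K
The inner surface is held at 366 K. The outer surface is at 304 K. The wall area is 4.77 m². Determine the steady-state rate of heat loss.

Q ≈ 433 W

Using the resistance-network approach (series):
R_brass = L/(kA) = 0.0015/(113×4.77) = 2.783×10^-6 K/W
R_ceramic-fibre blanket = L/(kA) = 0.08/(0.117×4.77) = 0.1433 K/W
R_total = 0.1433 K/W
Q = ΔT / R_total = 62 / 0.1433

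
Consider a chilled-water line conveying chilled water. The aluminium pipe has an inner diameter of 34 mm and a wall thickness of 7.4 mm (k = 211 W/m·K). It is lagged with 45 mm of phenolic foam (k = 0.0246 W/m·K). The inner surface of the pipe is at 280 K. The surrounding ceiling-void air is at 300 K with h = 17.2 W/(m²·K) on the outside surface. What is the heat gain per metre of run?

For a radial system each layer contributes R = ln(r_out/r_in)/(2πkL); films add R = 1/(hA).
R_aluminium pipe wall = ln(24.4/17)/(2π×211×1) = 2.726×10^-4 K/W
R_phenolic foam = ln(69.4/24.4)/(2π×0.0246×1) = 6.763 K/W
R_outer film = 1/(h_o·2πr_oL) = 1/(17.2×2π×0.0694×1) = 0.1333 K/W
R_total = 6.896 K/W
Q = ΔT/R_total = 20/6.896

q′ ≈ 2.9 W/m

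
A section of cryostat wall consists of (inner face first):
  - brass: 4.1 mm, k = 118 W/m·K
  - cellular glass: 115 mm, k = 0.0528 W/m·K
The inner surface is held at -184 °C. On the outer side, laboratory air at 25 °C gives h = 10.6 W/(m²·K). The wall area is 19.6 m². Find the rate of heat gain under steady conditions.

Model the wall as resistances in series:
R_brass = L/(kA) = 0.0041/(118×19.6) = 1.773×10^-6 K/W
R_cellular glass = L/(kA) = 0.115/(0.0528×19.6) = 0.1111 K/W
R_outer film = 1/(h_o·A) = 1/(10.6×19.6) = 0.004813 K/W
R_total = 0.1159 K/W
Q = ΔT / R_total = 209 / 0.1159

Q ≈ 1800 W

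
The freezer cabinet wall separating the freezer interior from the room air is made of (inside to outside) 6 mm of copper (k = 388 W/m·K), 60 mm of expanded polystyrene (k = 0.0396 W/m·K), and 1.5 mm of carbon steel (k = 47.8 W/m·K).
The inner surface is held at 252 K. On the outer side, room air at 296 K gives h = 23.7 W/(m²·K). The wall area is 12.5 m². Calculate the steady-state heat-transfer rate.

Using the resistance-network approach (series):
R_copper = L/(kA) = 0.006/(388×12.5) = 1.237×10^-6 K/W
R_expanded polystyrene = L/(kA) = 0.06/(0.0396×12.5) = 0.1212 K/W
R_carbon steel = L/(kA) = 0.0015/(47.8×12.5) = 2.51×10^-6 K/W
R_outer film = 1/(h_o·A) = 1/(23.7×12.5) = 0.003376 K/W
R_total = 0.1246 K/W
Q = ΔT / R_total = 44 / 0.1246

Q ≈ 353 W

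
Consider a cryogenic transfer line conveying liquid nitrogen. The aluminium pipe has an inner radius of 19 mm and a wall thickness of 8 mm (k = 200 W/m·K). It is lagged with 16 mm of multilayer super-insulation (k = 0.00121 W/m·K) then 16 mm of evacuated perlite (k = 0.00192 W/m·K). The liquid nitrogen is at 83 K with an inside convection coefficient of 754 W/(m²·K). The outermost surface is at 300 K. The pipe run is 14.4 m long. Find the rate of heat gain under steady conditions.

Q ≈ 35.7 W

Treating each annulus and film as a series resistance:
R_inner film = 1/(h_i·2πr₁L) = 1/(754×2π×0.019×14.4) = 7.715×10^-4 K/W
R_aluminium pipe wall = ln(27/19)/(2π×200×14.4) = 1.942×10^-5 K/W
R_multilayer super-insulation = ln(43/27)/(2π×0.00121×14.4) = 4.251 K/W
R_evacuated perlite = ln(59/43)/(2π×0.00192×14.4) = 1.821 K/W
R_total = 6.073 K/W
Q = ΔT/R_total = 217/6.073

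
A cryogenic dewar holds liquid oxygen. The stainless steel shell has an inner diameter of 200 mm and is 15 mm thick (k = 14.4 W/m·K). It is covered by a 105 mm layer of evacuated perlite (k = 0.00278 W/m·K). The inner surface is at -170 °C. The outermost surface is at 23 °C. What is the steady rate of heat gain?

Q ≈ 1.62 W

Radial (spherical) resistances in series:
R_stainless steel shell = (1/0.1 − 1/0.115)/(4π×14.4) = 0.007208 K/W
R_evacuated perlite = (1/0.115 − 1/0.22)/(4π×0.00278) = 118.8 K/W
R_total = 118.8 K/W
Q = ΔT/R_total = 193/118.8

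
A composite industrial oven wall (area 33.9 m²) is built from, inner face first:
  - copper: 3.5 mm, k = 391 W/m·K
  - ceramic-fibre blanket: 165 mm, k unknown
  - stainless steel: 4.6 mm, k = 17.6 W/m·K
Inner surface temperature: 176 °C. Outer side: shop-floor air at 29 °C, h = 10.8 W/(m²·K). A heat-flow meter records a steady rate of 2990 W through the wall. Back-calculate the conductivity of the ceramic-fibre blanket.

k ≈ 0.105 W/(m·K)

Using the resistance-network approach (series):
R_copper = L/(kA) = 0.0035/(391×33.9) = 2.641×10^-7 K/W
R_stainless steel = L/(kA) = 0.0046/(17.6×33.9) = 7.71×10^-6 K/W
R_outer film = 1/(h_o·A) = 1/(10.8×33.9) = 0.002731 K/W
Sum of known resistances R_other = 0.002739 K/W
Total R = ΔT/Q = 147/2990 = 0.04916 K/W
R_ceramic-fibre blanket = R_total − R_other = 0.04642 K/W
k = L/(R·A) = 0.165/(0.04642×33.9)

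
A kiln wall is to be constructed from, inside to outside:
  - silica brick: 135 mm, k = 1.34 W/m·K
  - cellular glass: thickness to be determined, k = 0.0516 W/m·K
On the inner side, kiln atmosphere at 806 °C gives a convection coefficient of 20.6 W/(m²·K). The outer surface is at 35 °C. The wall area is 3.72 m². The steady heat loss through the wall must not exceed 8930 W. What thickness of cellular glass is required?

L ≈ 8.87 mm

Using the resistance-network approach (series):
R_inner film = 1/(h_i·A) = 1/(20.6×3.72) = 0.01305 K/W
R_silica brick = L/(kA) = 0.135/(1.34×3.72) = 0.02708 K/W
Sum of the known resistances R_other = 0.04013 K/W
Required total resistance R_tot = ΔT/Q_allow = 771/8930 = 0.08634 K/W
R_cellular glass = R_tot − R_other = 0.04621 K/W
L = R·k·A = 0.04621×0.0516×3.72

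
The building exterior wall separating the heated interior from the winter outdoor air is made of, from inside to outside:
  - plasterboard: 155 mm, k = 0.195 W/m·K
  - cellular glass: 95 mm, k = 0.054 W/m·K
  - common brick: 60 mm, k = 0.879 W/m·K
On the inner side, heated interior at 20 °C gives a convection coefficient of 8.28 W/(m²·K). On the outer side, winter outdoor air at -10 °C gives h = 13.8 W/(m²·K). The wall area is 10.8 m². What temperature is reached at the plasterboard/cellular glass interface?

Series thermal resistances:
R_inner film = 1/(h_i·A) = 1/(8.28×10.8) = 0.01118 K/W
R_plasterboard = L/(kA) = 0.155/(0.195×10.8) = 0.0736 K/W
R_cellular glass = L/(kA) = 0.095/(0.054×10.8) = 0.1629 K/W
R_common brick = L/(kA) = 0.06/(0.879×10.8) = 0.00632 K/W
R_outer film = 1/(h_o·A) = 1/(13.8×10.8) = 0.00671 K/W
R_total = 0.2607 K/W;  Q = ΔT/R_total = 30/0.2607 = 115.1 W
T_interface = T_inner − Q·ΣR(inner→interface) = 20 − 115×0.08478

T ≈ 10.2 °C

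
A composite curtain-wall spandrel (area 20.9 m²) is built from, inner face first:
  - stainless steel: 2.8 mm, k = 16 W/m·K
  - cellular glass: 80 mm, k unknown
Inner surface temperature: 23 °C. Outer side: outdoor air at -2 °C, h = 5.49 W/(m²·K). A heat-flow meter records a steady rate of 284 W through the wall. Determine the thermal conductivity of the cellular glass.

Thermal resistances in series:
R_stainless steel = L/(kA) = 0.0028/(16×20.9) = 8.373×10^-6 K/W
R_outer film = 1/(h_o·A) = 1/(5.49×20.9) = 0.008715 K/W
Sum of known resistances R_other = 0.008724 K/W
Total R = ΔT/Q = 25/284 = 0.08803 K/W
R_cellular glass = R_total − R_other = 0.0793 K/W
k = L/(R·A) = 0.08/(0.0793×20.9)

k ≈ 0.0483 W/(m·K)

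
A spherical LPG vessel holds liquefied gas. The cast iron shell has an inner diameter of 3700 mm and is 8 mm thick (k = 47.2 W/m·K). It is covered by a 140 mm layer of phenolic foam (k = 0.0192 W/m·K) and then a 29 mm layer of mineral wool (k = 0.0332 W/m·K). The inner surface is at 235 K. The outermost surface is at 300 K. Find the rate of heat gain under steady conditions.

Radial (spherical) resistances in series:
R_cast iron shell = (1/1.85 − 1/1.858)/(4π×47.2) = 3.924×10^-6 K/W
R_phenolic foam = (1/1.858 − 1/1.998)/(4π×0.0192) = 0.1563 K/W
R_mineral wool = (1/1.998 − 1/2.027)/(4π×0.0332) = 0.01716 K/W
R_total = 0.1735 K/W
Q = ΔT/R_total = 65/0.1735

Q ≈ 375 W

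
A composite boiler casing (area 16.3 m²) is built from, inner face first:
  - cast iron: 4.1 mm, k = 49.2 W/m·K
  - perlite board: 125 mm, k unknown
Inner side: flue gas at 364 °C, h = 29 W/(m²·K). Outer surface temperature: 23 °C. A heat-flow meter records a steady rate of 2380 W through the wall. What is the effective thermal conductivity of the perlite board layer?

k ≈ 0.0543 W/(m·K)

Using the resistance-network approach (series):
R_inner film = 1/(h_i·A) = 1/(29×16.3) = 0.002116 K/W
R_cast iron = L/(kA) = 0.0041/(49.2×16.3) = 5.112×10^-6 K/W
Sum of known resistances R_other = 0.002121 K/W
Total R = ΔT/Q = 341/2380 = 0.1433 K/W
R_perlite board = R_total − R_other = 0.1412 K/W
k = L/(R·A) = 0.125/(0.1412×16.3)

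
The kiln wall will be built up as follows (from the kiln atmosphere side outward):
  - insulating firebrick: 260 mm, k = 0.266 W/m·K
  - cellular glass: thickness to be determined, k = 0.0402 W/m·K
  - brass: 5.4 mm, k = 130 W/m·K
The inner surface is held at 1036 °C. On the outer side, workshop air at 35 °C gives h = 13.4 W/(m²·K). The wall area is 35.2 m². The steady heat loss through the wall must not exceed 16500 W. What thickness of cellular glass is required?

Series thermal resistances:
R_insulating firebrick = L/(kA) = 0.26/(0.266×35.2) = 0.02777 K/W
R_brass = L/(kA) = 0.0054/(130×35.2) = 1.18×10^-6 K/W
R_outer film = 1/(h_o·A) = 1/(13.4×35.2) = 0.00212 K/W
Sum of the known resistances R_other = 0.02989 K/W
Required total resistance R_tot = ΔT/Q_allow = 1001/16500 = 0.06067 K/W
R_cellular glass = R_tot − R_other = 0.03078 K/W
L = R·k·A = 0.03078×0.0402×35.2

L ≈ 43.6 mm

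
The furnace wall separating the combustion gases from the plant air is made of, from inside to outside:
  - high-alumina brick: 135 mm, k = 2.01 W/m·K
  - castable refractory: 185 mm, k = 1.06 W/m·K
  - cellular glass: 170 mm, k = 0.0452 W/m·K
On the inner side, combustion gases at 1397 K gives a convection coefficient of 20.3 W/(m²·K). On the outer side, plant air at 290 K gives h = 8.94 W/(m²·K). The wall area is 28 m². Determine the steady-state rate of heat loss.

Q ≈ 7440 W

Treating each layer as a thermal resistance in series:
R_inner film = 1/(h_i·A) = 1/(20.3×28) = 0.001759 K/W
R_high-alumina brick = L/(kA) = 0.135/(2.01×28) = 0.002399 K/W
R_castable refractory = L/(kA) = 0.185/(1.06×28) = 0.006233 K/W
R_cellular glass = L/(kA) = 0.17/(0.0452×28) = 0.1343 K/W
R_outer film = 1/(h_o·A) = 1/(8.94×28) = 0.003995 K/W
R_total = 0.1487 K/W
Q = ΔT / R_total = 1107 / 0.1487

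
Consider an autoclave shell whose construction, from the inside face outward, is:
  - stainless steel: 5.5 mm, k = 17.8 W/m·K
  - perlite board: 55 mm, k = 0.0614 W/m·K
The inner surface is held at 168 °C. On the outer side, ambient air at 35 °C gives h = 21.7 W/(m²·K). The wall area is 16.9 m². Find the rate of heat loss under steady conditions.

Q ≈ 2390 W

Model the wall as resistances in series:
R_stainless steel = L/(kA) = 0.0055/(17.8×16.9) = 1.828×10^-5 K/W
R_perlite board = L/(kA) = 0.055/(0.0614×16.9) = 0.053 K/W
R_outer film = 1/(h_o·A) = 1/(21.7×16.9) = 0.002727 K/W
R_total = 0.05575 K/W
Q = ΔT / R_total = 133 / 0.05575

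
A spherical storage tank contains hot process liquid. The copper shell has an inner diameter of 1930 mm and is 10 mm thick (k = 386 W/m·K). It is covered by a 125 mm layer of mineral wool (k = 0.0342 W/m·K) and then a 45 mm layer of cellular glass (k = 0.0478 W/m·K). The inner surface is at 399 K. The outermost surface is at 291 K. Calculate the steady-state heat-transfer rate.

Radial (spherical) resistances in series:
R_copper shell = (1/0.965 − 1/0.975)/(4π×386) = 2.191×10^-6 K/W
R_mineral wool = (1/0.975 − 1/1.1)/(4π×0.0342) = 0.2712 K/W
R_cellular glass = (1/1.1 − 1/1.145)/(4π×0.0478) = 0.05948 K/W
R_total = 0.3307 K/W
Q = ΔT/R_total = 108/0.3307

Q ≈ 327 W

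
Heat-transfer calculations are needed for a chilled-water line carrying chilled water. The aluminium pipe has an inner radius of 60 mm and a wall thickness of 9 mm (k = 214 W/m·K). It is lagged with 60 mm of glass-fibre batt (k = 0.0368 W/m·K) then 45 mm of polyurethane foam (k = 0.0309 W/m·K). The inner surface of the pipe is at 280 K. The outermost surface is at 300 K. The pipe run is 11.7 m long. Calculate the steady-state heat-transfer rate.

Treating each annulus and film as a series resistance:
R_aluminium pipe wall = ln(69/60)/(2π×214×11.7) = 8.884×10^-6 K/W
R_glass-fibre batt = ln(129/69)/(2π×0.0368×11.7) = 0.2313 K/W
R_polyurethane foam = ln(174/129)/(2π×0.0309×11.7) = 0.1317 K/W
R_total = 0.363 K/W
Q = ΔT/R_total = 20/0.363

Q ≈ 55.1 W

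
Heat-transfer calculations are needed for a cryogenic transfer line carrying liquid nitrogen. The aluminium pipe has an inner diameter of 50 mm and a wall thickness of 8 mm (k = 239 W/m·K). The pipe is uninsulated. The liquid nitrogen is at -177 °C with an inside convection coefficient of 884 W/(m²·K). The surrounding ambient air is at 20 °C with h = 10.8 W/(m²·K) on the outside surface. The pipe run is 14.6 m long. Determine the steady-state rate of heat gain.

Q ≈ 6340 W

Per-layer cylindrical resistances, series-summed:
R_inner film = 1/(h_i·2πr₁L) = 1/(884×2π×0.025×14.6) = 4.933×10^-4 K/W
R_aluminium pipe wall = ln(33/25)/(2π×239×14.6) = 1.266×10^-5 K/W
R_outer film = 1/(h_o·2πr_oL) = 1/(10.8×2π×0.033×14.6) = 0.03059 K/W
R_total = 0.03109 K/W
Q = ΔT/R_total = 197/0.03109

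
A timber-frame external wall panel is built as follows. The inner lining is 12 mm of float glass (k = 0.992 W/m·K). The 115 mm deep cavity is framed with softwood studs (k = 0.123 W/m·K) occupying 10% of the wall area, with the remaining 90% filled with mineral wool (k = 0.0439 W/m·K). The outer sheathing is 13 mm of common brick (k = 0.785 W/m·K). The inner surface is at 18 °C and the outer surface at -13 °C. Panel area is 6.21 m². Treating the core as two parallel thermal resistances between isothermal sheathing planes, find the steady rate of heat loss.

Q ≈ 85.6 W

Sheathing layers in series; stud and cavity paths in parallel between them.
R_inner = 0.012/(0.992×6.21) = 0.001948 K/W
R_stud  = 0.115/(0.123×0.1×6.21) = 1.506 K/W
R_cav   = 0.115/(0.0439×0.9×6.21) = 0.4687 K/W
1/R_core = 1/R_stud + 1/R_cav → R_core = 0.3574 K/W
R_outer = 0.013/(0.785×6.21) = 0.002667 K/W
R_total = 0.362 K/W
Q = ΔT/R_total = 31/0.362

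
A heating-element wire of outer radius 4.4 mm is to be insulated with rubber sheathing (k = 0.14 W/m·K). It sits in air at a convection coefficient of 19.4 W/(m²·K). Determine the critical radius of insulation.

For a cylinder r_cr = k/h = 0.14/19.4
r_cr = 7.22 mm; since the bare radius (4.4 mm) is below r_cr, adding a thin layer of insulation will *increase* heat loss.

r_cr ≈ 7.22 mm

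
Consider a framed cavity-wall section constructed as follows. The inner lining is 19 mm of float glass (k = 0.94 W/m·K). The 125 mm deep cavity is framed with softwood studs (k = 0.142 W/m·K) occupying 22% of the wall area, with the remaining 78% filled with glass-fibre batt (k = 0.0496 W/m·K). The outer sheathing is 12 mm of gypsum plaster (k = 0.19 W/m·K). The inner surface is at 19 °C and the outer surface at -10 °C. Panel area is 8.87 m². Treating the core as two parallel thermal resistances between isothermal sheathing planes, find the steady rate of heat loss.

Q ≈ 137 W

Sheathing layers in series; stud and cavity paths in parallel between them.
R_inner = 0.019/(0.94×8.87) = 0.002279 K/W
R_stud  = 0.125/(0.142×0.22×8.87) = 0.4511 K/W
R_cav   = 0.125/(0.0496×0.78×8.87) = 0.3643 K/W
1/R_core = 1/R_stud + 1/R_cav → R_core = 0.2015 K/W
R_outer = 0.012/(0.19×8.87) = 0.00712 K/W
R_total = 0.2109 K/W
Q = ΔT/R_total = 29/0.2109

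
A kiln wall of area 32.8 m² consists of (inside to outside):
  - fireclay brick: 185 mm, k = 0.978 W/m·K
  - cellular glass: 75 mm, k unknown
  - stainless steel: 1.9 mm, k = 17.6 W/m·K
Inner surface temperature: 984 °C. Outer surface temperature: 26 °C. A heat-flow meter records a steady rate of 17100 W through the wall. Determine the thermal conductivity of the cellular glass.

Using the resistance-network approach (series):
R_fireclay brick = L/(kA) = 0.185/(0.978×32.8) = 0.005767 K/W
R_stainless steel = L/(kA) = 0.0019/(17.6×32.8) = 3.291×10^-6 K/W
Sum of known resistances R_other = 0.00577 K/W
Total R = ΔT/Q = 958/17100 = 0.05602 K/W
R_cellular glass = R_total − R_other = 0.05025 K/W
k = L/(R·A) = 0.075/(0.05025×32.8)

k ≈ 0.0455 W/(m·K)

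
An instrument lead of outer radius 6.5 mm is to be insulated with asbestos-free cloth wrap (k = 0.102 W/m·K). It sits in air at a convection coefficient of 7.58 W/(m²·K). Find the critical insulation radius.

For a cylinder r_cr = k/h = 0.102/7.58
r_cr = 13.5 mm; since the bare radius (6.5 mm) is below r_cr, adding a thin layer of insulation will *increase* heat loss.

r_cr ≈ 13.5 mm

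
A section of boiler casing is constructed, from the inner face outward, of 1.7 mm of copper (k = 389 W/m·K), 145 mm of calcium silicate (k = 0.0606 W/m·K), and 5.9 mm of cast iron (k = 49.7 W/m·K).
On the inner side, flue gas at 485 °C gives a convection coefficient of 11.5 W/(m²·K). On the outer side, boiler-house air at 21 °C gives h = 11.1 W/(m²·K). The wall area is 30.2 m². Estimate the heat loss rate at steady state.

Treating each layer as a thermal resistance in series:
R_inner film = 1/(h_i·A) = 1/(11.5×30.2) = 0.002879 K/W
R_copper = L/(kA) = 0.0017/(389×30.2) = 1.447×10^-7 K/W
R_calcium silicate = L/(kA) = 0.145/(0.0606×30.2) = 0.07923 K/W
R_cast iron = L/(kA) = 0.0059/(49.7×30.2) = 3.931×10^-6 K/W
R_outer film = 1/(h_o·A) = 1/(11.1×30.2) = 0.002983 K/W
R_total = 0.0851 K/W
Q = ΔT / R_total = 464 / 0.0851

Q ≈ 5450 W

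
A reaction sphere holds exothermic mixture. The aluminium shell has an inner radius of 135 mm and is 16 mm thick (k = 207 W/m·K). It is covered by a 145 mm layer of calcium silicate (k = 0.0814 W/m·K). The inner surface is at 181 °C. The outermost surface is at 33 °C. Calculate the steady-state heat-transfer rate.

Q ≈ 46.7 W

Spherical conduction: R = (1/r_in − 1/r_out)/(4πk) per layer; series-sum.
R_aluminium shell = (1/0.135 − 1/0.151)/(4π×207) = 3.017×10^-4 K/W
R_calcium silicate = (1/0.151 − 1/0.296)/(4π×0.0814) = 3.172 K/W
R_total = 3.172 K/W
Q = ΔT/R_total = 148/3.172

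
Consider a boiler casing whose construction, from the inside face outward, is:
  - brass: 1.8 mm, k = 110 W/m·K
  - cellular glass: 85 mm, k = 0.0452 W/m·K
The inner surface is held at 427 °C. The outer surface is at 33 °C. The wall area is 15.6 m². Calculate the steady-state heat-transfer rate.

Thermal resistances in series:
R_brass = L/(kA) = 0.0018/(110×15.6) = 1.049×10^-6 K/W
R_cellular glass = L/(kA) = 0.085/(0.0452×15.6) = 0.1205 K/W
R_total = 0.1205 K/W
Q = ΔT / R_total = 394 / 0.1205

Q ≈ 3270 W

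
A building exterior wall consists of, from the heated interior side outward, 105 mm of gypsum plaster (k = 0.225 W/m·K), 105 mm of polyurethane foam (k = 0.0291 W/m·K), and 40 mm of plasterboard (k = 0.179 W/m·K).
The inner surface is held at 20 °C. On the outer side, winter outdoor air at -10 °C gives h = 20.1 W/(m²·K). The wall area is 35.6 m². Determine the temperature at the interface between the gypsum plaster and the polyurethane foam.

T ≈ 16.8 °C

Series thermal resistances:
R_gypsum plaster = L/(kA) = 0.105/(0.225×35.6) = 0.01311 K/W
R_polyurethane foam = L/(kA) = 0.105/(0.0291×35.6) = 0.1014 K/W
R_plasterboard = L/(kA) = 0.04/(0.179×35.6) = 0.006277 K/W
R_outer film = 1/(h_o·A) = 1/(20.1×35.6) = 0.001398 K/W
R_total = 0.1221 K/W;  Q = ΔT/R_total = 30/0.1221 = 245.6 W
T_interface = T_inner − Q·ΣR(inner→interface) = 20 − 246×0.01311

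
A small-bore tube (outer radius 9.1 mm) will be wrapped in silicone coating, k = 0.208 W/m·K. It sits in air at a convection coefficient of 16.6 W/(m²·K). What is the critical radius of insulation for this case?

For a cylinder r_cr = k/h = 0.208/16.6
r_cr = 12.5 mm; since the bare radius (9.1 mm) is below r_cr, adding a thin layer of insulation will *increase* heat loss.

r_cr ≈ 12.5 mm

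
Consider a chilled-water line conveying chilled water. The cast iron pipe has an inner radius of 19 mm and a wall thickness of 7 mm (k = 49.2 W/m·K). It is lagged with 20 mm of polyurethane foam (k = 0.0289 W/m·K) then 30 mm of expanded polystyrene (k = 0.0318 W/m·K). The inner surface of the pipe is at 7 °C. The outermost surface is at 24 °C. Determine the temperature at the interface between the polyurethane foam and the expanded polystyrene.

T ≈ 16.4 °C

For a radial system each layer contributes R = ln(r_out/r_in)/(2πkL); films add R = 1/(hA).
R_cast iron pipe wall = ln(26/19)/(2π×49.2×1) = 0.001015 K/W
R_polyurethane foam = ln(46/26)/(2π×0.0289×1) = 3.142 K/W
R_expanded polystyrene = ln(76/46)/(2π×0.0318×1) = 2.513 K/W
R_total = 5.656 K/W
Q = ΔT/R_total = 17/5.656
Q = 3.01 W/m
T_interface = T_inner + Q·ΣR(inner→interface) = 7 + 3.01×3.143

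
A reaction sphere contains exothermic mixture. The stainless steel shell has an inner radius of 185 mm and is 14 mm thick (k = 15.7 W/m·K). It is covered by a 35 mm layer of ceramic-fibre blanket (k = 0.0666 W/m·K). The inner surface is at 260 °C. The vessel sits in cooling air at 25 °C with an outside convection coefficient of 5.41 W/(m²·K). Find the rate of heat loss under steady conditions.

Radial (spherical) resistances in series:
R_stainless steel shell = (1/0.185 − 1/0.199)/(4π×15.7) = 0.001927 K/W
R_ceramic-fibre blanket = (1/0.199 − 1/0.234)/(4π×0.0666) = 0.8981 K/W
R_outer film = 1/(h·4πr_o²) = 1/(5.41×4π×0.234²) = 0.2686 K/W
R_total = 1.169 K/W
Q = ΔT/R_total = 235/1.169

Q ≈ 201 W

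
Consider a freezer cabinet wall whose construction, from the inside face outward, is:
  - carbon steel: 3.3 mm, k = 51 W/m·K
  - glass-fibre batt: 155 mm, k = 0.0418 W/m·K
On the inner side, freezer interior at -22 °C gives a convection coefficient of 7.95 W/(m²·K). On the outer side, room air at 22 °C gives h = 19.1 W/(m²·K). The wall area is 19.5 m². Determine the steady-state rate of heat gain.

Model the wall as resistances in series:
R_inner film = 1/(h_i·A) = 1/(7.95×19.5) = 0.006451 K/W
R_carbon steel = L/(kA) = 0.0033/(51×19.5) = 3.318×10^-6 K/W
R_glass-fibre batt = L/(kA) = 0.155/(0.0418×19.5) = 0.1902 K/W
R_outer film = 1/(h_o·A) = 1/(19.1×19.5) = 0.002685 K/W
R_total = 0.1993 K/W
Q = ΔT / R_total = 44 / 0.1993

Q ≈ 221 W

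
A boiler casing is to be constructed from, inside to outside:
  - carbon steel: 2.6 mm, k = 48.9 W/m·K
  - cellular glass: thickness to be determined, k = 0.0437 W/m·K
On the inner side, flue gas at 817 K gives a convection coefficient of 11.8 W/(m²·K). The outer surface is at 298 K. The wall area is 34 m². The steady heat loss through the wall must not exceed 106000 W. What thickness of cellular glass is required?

Thermal resistances in series:
R_inner film = 1/(h_i·A) = 1/(11.8×34) = 0.002493 K/W
R_carbon steel = L/(kA) = 0.0026/(48.9×34) = 1.564×10^-6 K/W
Sum of the known resistances R_other = 0.002494 K/W
Required total resistance R_tot = ΔT/Q_allow = 519/106000 = 0.004896 K/W
R_cellular glass = R_tot − R_other = 0.002402 K/W
L = R·k·A = 0.002402×0.0437×34

L ≈ 3.57 mm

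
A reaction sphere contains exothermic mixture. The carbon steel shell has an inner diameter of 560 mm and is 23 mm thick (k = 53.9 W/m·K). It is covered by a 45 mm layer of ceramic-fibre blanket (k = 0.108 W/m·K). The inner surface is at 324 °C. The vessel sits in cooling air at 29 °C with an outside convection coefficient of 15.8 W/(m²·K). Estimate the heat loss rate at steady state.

Q ≈ 828 W

Radial (spherical) resistances in series:
R_carbon steel shell = (1/0.28 − 1/0.303)/(4π×53.9) = 4.002×10^-4 K/W
R_ceramic-fibre blanket = (1/0.303 − 1/0.348)/(4π×0.108) = 0.3145 K/W
R_outer film = 1/(h·4πr_o²) = 1/(15.8×4π×0.348²) = 0.04159 K/W
R_total = 0.3564 K/W
Q = ΔT/R_total = 295/0.3564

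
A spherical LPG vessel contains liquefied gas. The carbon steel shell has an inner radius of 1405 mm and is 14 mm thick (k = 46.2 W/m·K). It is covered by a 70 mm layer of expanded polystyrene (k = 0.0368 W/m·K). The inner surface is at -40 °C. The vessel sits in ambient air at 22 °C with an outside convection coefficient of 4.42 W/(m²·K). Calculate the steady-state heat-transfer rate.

Q ≈ 777 W

Spherical conduction: R = (1/r_in − 1/r_out)/(4πk) per layer; series-sum.
R_carbon steel shell = (1/1.405 − 1/1.419)/(4π×46.2) = 1.21×10^-5 K/W
R_expanded polystyrene = (1/1.419 − 1/1.489)/(4π×0.0368) = 0.07164 K/W
R_outer film = 1/(h·4πr_o²) = 1/(4.42×4π×1.489²) = 0.00812 K/W
R_total = 0.07977 K/W
Q = ΔT/R_total = 62/0.07977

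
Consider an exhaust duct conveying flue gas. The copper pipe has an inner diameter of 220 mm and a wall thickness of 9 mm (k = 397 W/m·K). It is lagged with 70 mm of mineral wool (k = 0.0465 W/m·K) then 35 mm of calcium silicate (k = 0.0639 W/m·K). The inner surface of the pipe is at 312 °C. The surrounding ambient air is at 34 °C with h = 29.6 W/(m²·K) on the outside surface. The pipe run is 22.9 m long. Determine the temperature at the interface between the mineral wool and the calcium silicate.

Treating each annulus and film as a series resistance:
R_copper pipe wall = ln(119/110)/(2π×397×22.9) = 1.377×10^-6 K/W
R_mineral wool = ln(189/119)/(2π×0.0465×22.9) = 0.06914 K/W
R_calcium silicate = ln(224/189)/(2π×0.0639×22.9) = 0.01848 K/W
R_outer film = 1/(h_o·2πr_oL) = 1/(29.6×2π×0.224×22.9) = 0.001048 K/W
R_total = 0.08867 K/W
Q = ΔT/R_total = 278/0.08867
Q = 3140 W
T_interface = T_inner − Q·ΣR(inner→interface) = 312 − 3140×0.06915

T ≈ 95.2 °C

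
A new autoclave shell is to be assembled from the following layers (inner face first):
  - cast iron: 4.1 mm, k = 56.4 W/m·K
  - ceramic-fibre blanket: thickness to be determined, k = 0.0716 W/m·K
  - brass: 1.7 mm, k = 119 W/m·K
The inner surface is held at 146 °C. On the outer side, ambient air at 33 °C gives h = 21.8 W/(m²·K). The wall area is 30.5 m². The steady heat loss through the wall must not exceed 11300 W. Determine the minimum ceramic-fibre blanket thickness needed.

Thermal resistances in series:
R_cast iron = L/(kA) = 0.0041/(56.4×30.5) = 2.383×10^-6 K/W
R_brass = L/(kA) = 0.0017/(119×30.5) = 4.684×10^-7 K/W
R_outer film = 1/(h_o·A) = 1/(21.8×30.5) = 0.001504 K/W
Sum of the known resistances R_other = 0.001507 K/W
Required total resistance R_tot = ΔT/Q_allow = 113/11300 = 0.01 K/W
R_ceramic-fibre blanket = R_tot − R_other = 0.008493 K/W
L = R·k·A = 0.008493×0.0716×30.5

L ≈ 18.5 mm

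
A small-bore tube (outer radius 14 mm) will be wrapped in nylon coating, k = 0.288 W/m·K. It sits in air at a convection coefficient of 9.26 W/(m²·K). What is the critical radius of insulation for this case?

For a cylinder r_cr = k/h = 0.288/9.26
r_cr = 31.1 mm; since the bare radius (14 mm) is below r_cr, adding a thin layer of insulation will *increase* heat loss.

r_cr ≈ 31.1 mm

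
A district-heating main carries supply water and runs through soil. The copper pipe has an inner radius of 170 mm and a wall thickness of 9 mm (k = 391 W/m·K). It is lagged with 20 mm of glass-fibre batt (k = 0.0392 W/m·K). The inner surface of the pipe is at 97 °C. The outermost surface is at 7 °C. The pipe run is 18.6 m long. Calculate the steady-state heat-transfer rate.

Q ≈ 3890 W

Radial resistances (cylindrical: R_cond = ln(r_o/r_i)/(2πkL), R_conv = 1/(h·2πrL)):
R_copper pipe wall = ln(179/170)/(2π×391×18.6) = 1.129×10^-6 K/W
R_glass-fibre batt = ln(199/179)/(2π×0.0392×18.6) = 0.02312 K/W
R_total = 0.02312 K/W
Q = ΔT/R_total = 90/0.02312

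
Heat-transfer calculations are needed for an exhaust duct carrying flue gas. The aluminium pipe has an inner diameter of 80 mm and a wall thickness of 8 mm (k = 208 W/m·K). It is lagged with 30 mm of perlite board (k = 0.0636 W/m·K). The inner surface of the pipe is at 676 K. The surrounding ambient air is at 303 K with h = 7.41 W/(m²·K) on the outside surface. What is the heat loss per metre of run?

Cylindrical conduction, so R = ln(r₂/r₁)/(2πkL) per layer, in series:
R_aluminium pipe wall = ln(48/40)/(2π×208×1) = 1.395×10^-4 K/W
R_perlite board = ln(78/48)/(2π×0.0636×1) = 1.215 K/W
R_outer film = 1/(h_o·2πr_oL) = 1/(7.41×2π×0.078×1) = 0.2754 K/W
R_total = 1.49 K/W
Q = ΔT/R_total = 373/1.49

q′ ≈ 250 W/m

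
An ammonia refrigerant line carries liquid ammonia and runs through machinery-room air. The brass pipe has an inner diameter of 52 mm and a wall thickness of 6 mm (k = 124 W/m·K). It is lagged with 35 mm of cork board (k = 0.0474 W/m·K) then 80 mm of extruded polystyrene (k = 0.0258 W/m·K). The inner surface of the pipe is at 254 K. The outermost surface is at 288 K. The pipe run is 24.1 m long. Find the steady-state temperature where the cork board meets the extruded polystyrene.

T ≈ 266 K

Treating each annulus and film as a series resistance:
R_brass pipe wall = ln(32/26)/(2π×124×24.1) = 1.106×10^-5 K/W
R_cork board = ln(67/32)/(2π×0.0474×24.1) = 0.103 K/W
R_extruded polystyrene = ln(147/67)/(2π×0.0258×24.1) = 0.2011 K/W
R_total = 0.3041 K/W
Q = ΔT/R_total = 34/0.3041
Q = 112 W
T_interface = T_inner + Q·ΣR(inner→interface) = 254 + 112×0.103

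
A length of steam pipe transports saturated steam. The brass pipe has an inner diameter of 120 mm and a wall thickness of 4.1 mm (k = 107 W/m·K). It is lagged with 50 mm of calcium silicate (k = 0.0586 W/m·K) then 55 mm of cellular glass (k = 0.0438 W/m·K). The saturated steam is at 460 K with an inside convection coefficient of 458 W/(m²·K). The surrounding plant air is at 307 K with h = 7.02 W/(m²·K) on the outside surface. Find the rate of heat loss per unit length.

q′ ≈ 48.8 W/m

Per-layer cylindrical resistances, series-summed:
R_inner film = 1/(h_i·2πr₁L) = 1/(458×2π×0.06×1) = 0.005792 K/W
R_brass pipe wall = ln(64.1/60)/(2π×107×1) = 9.832×10^-5 K/W
R_calcium silicate = ln(114.1/64.1)/(2π×0.0586×1) = 1.566 K/W
R_cellular glass = ln(169.1/114.1)/(2π×0.0438×1) = 1.43 K/W
R_outer film = 1/(h_o·2πr_oL) = 1/(7.02×2π×0.1691×1) = 0.1341 K/W
R_total = 3.136 K/W
Q = ΔT/R_total = 153/3.136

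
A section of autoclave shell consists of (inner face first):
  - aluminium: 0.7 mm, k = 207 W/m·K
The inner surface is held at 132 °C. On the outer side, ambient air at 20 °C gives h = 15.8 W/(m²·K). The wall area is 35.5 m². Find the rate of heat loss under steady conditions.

Q ≈ 62800 W

Treating each layer as a thermal resistance in series:
R_aluminium = L/(kA) = 0.0007/(207×35.5) = 9.526×10^-8 K/W
R_outer film = 1/(h_o·A) = 1/(15.8×35.5) = 0.001783 K/W
R_total = 0.001783 K/W
Q = ΔT / R_total = 112 / 0.001783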